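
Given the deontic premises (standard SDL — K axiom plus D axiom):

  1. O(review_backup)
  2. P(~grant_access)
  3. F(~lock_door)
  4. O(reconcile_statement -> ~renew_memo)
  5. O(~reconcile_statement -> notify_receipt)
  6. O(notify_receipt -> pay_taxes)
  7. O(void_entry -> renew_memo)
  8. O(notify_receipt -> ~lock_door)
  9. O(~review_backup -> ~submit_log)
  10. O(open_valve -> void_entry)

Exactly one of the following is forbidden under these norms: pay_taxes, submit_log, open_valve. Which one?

open_valve

Premise 3, F(~lock_door), is equivalent to O(lock_door).
Premise 8, O(notify_receipt -> ~lock_door), contraposes to O(lock_door -> ~notify_receipt); with O(lock_door) we get O(~notify_receipt).
Premise 5 is O(~reconcile_statement -> notify_receipt); contrapositively O(~notify_receipt -> reconcile_statement). Since O(~notify_receipt) holds, K gives O(reconcile_statement).
With premise 4, O(reconcile_statement -> ~renew_memo), the K-axiom yields O(~renew_memo).
Premise 7, O(void_entry -> renew_memo), contraposes to O(~renew_memo -> ~void_entry); with O(~renew_memo) we get O(~void_entry).
Premise 10 is O(open_valve -> void_entry); contrapositively O(~void_entry -> ~open_valve). Since O(~void_entry) holds, K gives O(~open_valve).
So O(~open_valve) holds, i.e. open_valve is forbidden. None of the other listed options is forbidden under the premises.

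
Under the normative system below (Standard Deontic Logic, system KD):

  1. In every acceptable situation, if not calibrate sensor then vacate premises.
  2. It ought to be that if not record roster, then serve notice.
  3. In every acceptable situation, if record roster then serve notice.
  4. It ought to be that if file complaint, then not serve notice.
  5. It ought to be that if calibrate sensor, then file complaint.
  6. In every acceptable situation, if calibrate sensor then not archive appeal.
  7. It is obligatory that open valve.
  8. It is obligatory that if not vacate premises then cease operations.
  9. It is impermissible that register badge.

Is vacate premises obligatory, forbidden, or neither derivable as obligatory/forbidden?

Obligatory

Premises 3 and 2 are O(record_roster → serve_notice) and O(¬record_roster → serve_notice); every ideal world satisfies record_roster or ¬record_roster, so in either case serve_notice holds — hence O(serve_notice).
Premise 4, O(file_complaint → ¬serve_notice), contraposes to O(serve_notice → ¬file_complaint); with O(serve_notice) we get O(¬file_complaint).
Premise 5, O(calibrate_sensor → file_complaint), contraposes to O(¬file_complaint → ¬calibrate_sensor); with O(¬file_complaint) we get O(¬calibrate_sensor).
From O(¬calibrate_sensor) and premise 1, O(¬calibrate_sensor → vacate_premises), we obtain O(vacate_premises).
Premises 6, 7, 8, 9 do not contribute to this derivation.
Hence vacate_premises is obligatory.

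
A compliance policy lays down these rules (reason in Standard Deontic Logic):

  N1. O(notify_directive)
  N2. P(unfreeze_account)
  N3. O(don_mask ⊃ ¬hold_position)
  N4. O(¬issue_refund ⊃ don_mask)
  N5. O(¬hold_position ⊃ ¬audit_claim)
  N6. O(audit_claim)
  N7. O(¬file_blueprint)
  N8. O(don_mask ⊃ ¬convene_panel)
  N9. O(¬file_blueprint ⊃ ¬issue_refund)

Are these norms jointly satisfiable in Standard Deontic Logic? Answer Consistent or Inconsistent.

Inconsistent

Premise 6 states O(audit_claim) outright.
Premise 5, O(¬hold_position ⊃ ¬audit_claim), contraposes to O(audit_claim ⊃ hold_position); with O(audit_claim) we get O(hold_position).
The contrapositive of premise 3 (O(don_mask ⊃ ¬hold_position)) is O(hold_position ⊃ ¬don_mask), and O(hold_position) is already established, so O(¬don_mask).
The contrapositive of premise 4 (O(¬issue_refund ⊃ don_mask)) is O(¬don_mask ⊃ issue_refund), and O(¬don_mask) is already established, so O(issue_refund).
Premise 9, O(¬file_blueprint ⊃ ¬issue_refund), contraposes to O(issue_refund ⊃ file_blueprint); with O(issue_refund) we get O(file_blueprint).
Yet premise 7 states O(¬file_blueprint).
We now have both O(file_blueprint) and O(¬file_blueprint) — file_blueprint is simultaneously obligatory and forbidden, violating the D-axiom.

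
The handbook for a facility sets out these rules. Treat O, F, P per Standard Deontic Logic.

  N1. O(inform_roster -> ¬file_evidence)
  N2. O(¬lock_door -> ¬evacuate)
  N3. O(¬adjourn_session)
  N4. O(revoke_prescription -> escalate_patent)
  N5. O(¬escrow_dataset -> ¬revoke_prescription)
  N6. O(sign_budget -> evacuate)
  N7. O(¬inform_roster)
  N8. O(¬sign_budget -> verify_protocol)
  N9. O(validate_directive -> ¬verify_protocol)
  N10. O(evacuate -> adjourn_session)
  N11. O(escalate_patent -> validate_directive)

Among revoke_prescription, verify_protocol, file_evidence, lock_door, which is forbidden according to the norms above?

revoke_prescription

From premise 3 we have O(¬adjourn_session).
Premise 10, O(evacuate -> adjourn_session), contraposes to O(¬adjourn_session -> ¬evacuate); with O(¬adjourn_session) we get O(¬evacuate).
The contrapositive of premise 6 (O(sign_budget -> evacuate)) is O(¬evacuate -> ¬sign_budget), and O(¬evacuate) is already established, so O(¬sign_budget).
With premise 8, O(¬sign_budget -> verify_protocol), the K-axiom yields O(verify_protocol).
Premise 9, O(validate_directive -> ¬verify_protocol), contraposes to O(verify_protocol -> ¬validate_directive); with O(verify_protocol) we get O(¬validate_directive).
Premise 11 is O(escalate_patent -> validate_directive); contrapositively O(¬validate_directive -> ¬escalate_patent). Since O(¬validate_directive) holds, K gives O(¬escalate_patent).
The contrapositive of premise 4 (O(revoke_prescription -> escalate_patent)) is O(¬escalate_patent -> ¬revoke_prescription), and O(¬escalate_patent) is already established, so O(¬revoke_prescription).
So O(¬revoke_prescription) holds, i.e. revoke_prescription is forbidden. None of the other listed options is forbidden under the premises.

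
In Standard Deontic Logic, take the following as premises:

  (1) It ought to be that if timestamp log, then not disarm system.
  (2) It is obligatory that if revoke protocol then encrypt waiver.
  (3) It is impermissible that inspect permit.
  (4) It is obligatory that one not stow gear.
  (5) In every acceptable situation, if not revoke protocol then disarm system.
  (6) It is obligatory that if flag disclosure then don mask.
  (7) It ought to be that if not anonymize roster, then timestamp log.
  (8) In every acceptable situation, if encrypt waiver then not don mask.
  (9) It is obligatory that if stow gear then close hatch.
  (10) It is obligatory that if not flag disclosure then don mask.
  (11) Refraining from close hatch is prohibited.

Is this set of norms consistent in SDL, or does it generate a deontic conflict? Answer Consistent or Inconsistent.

Consistent

Premise 9 is O(stow_gear → close_hatch); even if O(close_hatch) held, inferring O(stow_gear) would be affirming the consequent — invalid.
So O(stow_gear) is not derivable, and the apparent clash with O(¬stow_gear) does not arise.
A world satisfying every obligation exists (e.g. anonymize_roster=true, close_hatch=true, disarm_system=true, don_mask=true, encrypt_waiver=false, flag_disclosure=false, inspect_permit=false, revoke_protocol=false, stow_gear=false, timestamp_log=false); no atom is both obligatory and forbidden, so the set is consistent.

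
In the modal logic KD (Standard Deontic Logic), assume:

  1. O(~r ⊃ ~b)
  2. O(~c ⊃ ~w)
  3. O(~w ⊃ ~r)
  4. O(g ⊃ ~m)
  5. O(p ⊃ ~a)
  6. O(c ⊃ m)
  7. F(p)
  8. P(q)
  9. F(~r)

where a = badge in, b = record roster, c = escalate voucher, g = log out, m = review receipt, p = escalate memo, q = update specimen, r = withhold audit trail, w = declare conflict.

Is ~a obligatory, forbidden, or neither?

Premise 5 is O(p ⊃ ~a), but O(p) is not derivable from the premises, so it does not yield O(~a).
No premise or chain of K-axiom applications forces O(~a), and none forces O(a). So ~a is neither obligatory nor forbidden under these norms.

Neither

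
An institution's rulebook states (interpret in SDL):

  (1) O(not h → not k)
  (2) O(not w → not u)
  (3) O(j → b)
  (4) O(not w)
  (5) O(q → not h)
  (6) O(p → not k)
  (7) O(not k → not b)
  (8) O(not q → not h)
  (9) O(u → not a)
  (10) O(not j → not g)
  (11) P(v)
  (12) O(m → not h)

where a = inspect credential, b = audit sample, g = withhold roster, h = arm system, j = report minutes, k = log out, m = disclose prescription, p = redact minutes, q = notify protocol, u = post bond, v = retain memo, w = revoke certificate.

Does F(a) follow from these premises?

No

Premise 9 is O(u → not a), but O(u) is not derivable from the premises, so it does not yield O(not a).
No other premise forces O(not a). An ideal world satisfying every premise can still have a true, so F(a) is not derivable.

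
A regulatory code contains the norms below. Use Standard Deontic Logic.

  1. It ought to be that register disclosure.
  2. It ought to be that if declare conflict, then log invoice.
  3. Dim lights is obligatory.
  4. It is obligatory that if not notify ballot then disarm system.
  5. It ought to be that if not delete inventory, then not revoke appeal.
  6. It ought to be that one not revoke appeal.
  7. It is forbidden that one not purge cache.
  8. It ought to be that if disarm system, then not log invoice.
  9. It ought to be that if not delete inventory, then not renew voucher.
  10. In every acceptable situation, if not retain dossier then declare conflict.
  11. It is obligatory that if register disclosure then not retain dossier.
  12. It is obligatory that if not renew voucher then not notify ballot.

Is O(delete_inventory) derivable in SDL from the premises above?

From premise 1 we have O(register_disclosure).
With premise 11, O(register_disclosure → ¬retain_dossier), the K-axiom yields O(¬retain_dossier).
Premise 10 is O(¬retain_dossier → declare_conflict); since O(¬retain_dossier), deontic closure gives O(declare_conflict).
Premise 2 is O(declare_conflict → log_invoice); since O(declare_conflict), deontic closure gives O(log_invoice).
Premise 8, O(disarm_system → ¬log_invoice), contraposes to O(log_invoice → ¬disarm_system); with O(log_invoice) we get O(¬disarm_system).
Premise 4 is O(¬notify_ballot → disarm_system); contrapositively O(¬disarm_system → notify_ballot). Since O(¬disarm_system) holds, K gives O(notify_ballot).
The contrapositive of premise 12 (O(¬renew_voucher → ¬notify_ballot)) is O(notify_ballot → renew_voucher), and O(notify_ballot) is already established, so O(renew_voucher).
Premise 9, O(¬delete_inventory → ¬renew_voucher), contraposes to O(renew_voucher → delete_inventory); with O(renew_voucher) we get O(delete_inventory).
Premises 3, 5, 6, 7 do not contribute to this derivation.
So O(delete_inventory) follows.

Yes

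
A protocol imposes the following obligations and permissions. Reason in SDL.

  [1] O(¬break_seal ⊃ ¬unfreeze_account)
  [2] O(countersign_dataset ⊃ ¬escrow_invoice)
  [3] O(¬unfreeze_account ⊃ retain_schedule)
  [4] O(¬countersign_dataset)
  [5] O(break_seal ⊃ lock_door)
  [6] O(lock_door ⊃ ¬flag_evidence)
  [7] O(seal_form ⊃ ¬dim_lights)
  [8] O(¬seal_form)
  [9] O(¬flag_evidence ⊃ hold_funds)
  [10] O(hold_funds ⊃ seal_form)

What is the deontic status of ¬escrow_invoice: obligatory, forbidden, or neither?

Premise 2 is O(countersign_dataset ⊃ ¬escrow_invoice), but O(countersign_dataset) is not derivable from the premises, so it does not yield O(¬escrow_invoice).
No premise or chain of K-axiom applications forces O(¬escrow_invoice), and none forces O(escrow_invoice). So ¬escrow_invoice is neither obligatory nor forbidden under these norms.

Neither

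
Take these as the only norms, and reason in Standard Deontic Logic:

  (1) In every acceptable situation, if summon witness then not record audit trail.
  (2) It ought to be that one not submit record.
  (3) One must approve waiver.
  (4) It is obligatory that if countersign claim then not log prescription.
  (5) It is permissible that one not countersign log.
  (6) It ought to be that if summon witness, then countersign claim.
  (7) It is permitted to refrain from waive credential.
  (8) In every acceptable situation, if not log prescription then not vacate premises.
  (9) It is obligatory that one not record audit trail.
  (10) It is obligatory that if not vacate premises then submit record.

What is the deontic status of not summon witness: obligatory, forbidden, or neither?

Premise 2 states O(¬submit_record) outright.
The contrapositive of premise 10 (O(¬vacate_premises → submit_record)) is O(¬submit_record → vacate_premises), and O(¬submit_record) is already established, so O(vacate_premises).
Premise 8 is O(¬log_prescription → ¬vacate_premises); contrapositively O(vacate_premises → log_prescription). Since O(vacate_premises) holds, K gives O(log_prescription).
The contrapositive of premise 4 (O(countersign_claim → ¬log_prescription)) is O(log_prescription → ¬countersign_claim), and O(log_prescription) is already established, so O(¬countersign_claim).
Premise 6, O(summon_witness → countersign_claim), contraposes to O(¬countersign_claim → ¬summon_witness); with O(¬countersign_claim) we get O(¬summon_witness).
Premises 1, 3, 5, 7, 9 do not contribute to this derivation.
Hence ¬summon_witness is obligatory.

Obligatory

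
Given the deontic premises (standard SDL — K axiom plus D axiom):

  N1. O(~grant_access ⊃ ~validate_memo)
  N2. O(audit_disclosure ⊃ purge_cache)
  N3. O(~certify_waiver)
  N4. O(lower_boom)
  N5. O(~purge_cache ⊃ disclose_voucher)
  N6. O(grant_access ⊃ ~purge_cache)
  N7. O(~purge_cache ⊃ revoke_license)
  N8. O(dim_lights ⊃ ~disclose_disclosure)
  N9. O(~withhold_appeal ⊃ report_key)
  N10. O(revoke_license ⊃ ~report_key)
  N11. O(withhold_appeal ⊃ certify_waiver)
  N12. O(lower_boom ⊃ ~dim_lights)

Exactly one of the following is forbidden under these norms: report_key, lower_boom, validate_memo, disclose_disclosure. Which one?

validate_memo

Premise 3 states O(~certify_waiver) outright.
Premise 11, O(withhold_appeal ⊃ certify_waiver), contraposes to O(~certify_waiver ⊃ ~withhold_appeal); with O(~certify_waiver) we get O(~withhold_appeal).
From O(~withhold_appeal) and premise 9, O(~withhold_appeal ⊃ report_key), we obtain O(report_key).
Premise 10 is O(revoke_license ⊃ ~report_key); contrapositively O(report_key ⊃ ~revoke_license). Since O(report_key) holds, K gives O(~revoke_license).
Premise 7, O(~purge_cache ⊃ revoke_license), contraposes to O(~revoke_license ⊃ purge_cache); with O(~revoke_license) we get O(purge_cache).
Premise 6, O(grant_access ⊃ ~purge_cache), contraposes to O(purge_cache ⊃ ~grant_access); with O(purge_cache) we get O(~grant_access).
With premise 1, O(~grant_access ⊃ ~validate_memo), the K-axiom yields O(~validate_memo).
So O(~validate_memo) holds, i.e. validate_memo is forbidden. None of the other listed options is forbidden under the premises.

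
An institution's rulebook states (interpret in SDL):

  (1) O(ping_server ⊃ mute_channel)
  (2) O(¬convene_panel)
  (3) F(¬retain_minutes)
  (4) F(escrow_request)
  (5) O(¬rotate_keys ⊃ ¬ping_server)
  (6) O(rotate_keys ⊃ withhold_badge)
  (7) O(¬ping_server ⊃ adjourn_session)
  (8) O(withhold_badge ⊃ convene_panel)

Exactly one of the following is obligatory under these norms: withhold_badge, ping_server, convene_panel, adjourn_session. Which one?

Premise 2 states O(¬convene_panel) outright.
Premise 8, O(withhold_badge ⊃ convene_panel), contraposes to O(¬convene_panel ⊃ ¬withhold_badge); with O(¬convene_panel) we get O(¬withhold_badge).
Premise 6 is O(rotate_keys ⊃ withhold_badge); contrapositively O(¬withhold_badge ⊃ ¬rotate_keys). Since O(¬withhold_badge) holds, K gives O(¬rotate_keys).
From O(¬rotate_keys) and premise 5, O(¬rotate_keys ⊃ ¬ping_server), we obtain O(¬ping_server).
Applying K to premise 7 (O(¬ping_server ⊃ adjourn_session)) and O(¬ping_server) yields O(adjourn_session).
So O(adjourn_session) holds — adjourn_session is obligatory. None of the other listed options is made obligatory by any chain of premises.

adjourn_session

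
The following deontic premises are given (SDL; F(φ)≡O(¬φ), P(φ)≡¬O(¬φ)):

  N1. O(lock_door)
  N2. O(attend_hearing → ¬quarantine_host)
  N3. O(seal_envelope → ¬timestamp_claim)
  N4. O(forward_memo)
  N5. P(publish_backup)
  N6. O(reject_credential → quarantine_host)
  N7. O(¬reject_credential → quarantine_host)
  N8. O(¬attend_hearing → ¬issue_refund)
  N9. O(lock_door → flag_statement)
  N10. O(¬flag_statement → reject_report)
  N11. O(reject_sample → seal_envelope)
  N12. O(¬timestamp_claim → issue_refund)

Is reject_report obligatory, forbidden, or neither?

Premise 10 is O(¬flag_statement → reject_report), but O(¬flag_statement) is not derivable from the premises, so it does not yield O(reject_report).
No premise or chain of K-axiom applications forces O(reject_report), and none forces O(¬reject_report). So reject_report is neither obligatory nor forbidden under these norms.

Neither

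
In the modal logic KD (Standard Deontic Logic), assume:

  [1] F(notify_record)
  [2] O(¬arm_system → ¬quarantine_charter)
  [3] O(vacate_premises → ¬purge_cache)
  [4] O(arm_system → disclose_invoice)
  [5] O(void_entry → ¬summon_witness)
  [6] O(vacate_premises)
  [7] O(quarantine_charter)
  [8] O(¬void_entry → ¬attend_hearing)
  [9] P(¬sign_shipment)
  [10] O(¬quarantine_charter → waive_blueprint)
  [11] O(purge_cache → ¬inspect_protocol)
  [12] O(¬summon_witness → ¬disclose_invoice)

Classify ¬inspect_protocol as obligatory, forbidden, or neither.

Neither

Premise 11 is O(purge_cache → ¬inspect_protocol), but O(purge_cache) is not derivable from the premises, so it does not yield O(¬inspect_protocol).
No premise or chain of K-axiom applications forces O(¬inspect_protocol), and none forces O(inspect_protocol). So ¬inspect_protocol is neither obligatory nor forbidden under these norms.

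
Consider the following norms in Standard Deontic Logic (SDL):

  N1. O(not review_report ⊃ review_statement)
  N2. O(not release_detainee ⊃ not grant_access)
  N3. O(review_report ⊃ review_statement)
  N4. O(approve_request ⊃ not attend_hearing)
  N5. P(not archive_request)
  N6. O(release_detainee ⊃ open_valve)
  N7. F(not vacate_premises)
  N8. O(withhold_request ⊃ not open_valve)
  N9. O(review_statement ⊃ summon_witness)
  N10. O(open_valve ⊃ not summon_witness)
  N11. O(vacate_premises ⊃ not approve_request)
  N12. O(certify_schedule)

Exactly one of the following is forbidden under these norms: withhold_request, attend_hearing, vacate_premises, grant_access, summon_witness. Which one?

grant_access

Premises 3 and 1 are O(review_report ⊃ review_statement) and O(not review_report ⊃ review_statement); every ideal world satisfies review_report or not review_report, so in either case review_statement holds — hence O(review_statement).
With premise 9, O(review_statement ⊃ summon_witness), the K-axiom yields O(summon_witness).
The contrapositive of premise 10 (O(open_valve ⊃ not summon_witness)) is O(summon_witness ⊃ not open_valve), and O(summon_witness) is already established, so O(not open_valve).
Premise 6 is O(release_detainee ⊃ open_valve); contrapositively O(not open_valve ⊃ not release_detainee). Since O(not open_valve) holds, K gives O(not release_detainee).
With premise 2, O(not release_detainee ⊃ not grant_access), the K-axiom yields O(not grant_access).
So O(not grant_access) holds, i.e. grant_access is forbidden. None of the other listed options is forbidden under the premises.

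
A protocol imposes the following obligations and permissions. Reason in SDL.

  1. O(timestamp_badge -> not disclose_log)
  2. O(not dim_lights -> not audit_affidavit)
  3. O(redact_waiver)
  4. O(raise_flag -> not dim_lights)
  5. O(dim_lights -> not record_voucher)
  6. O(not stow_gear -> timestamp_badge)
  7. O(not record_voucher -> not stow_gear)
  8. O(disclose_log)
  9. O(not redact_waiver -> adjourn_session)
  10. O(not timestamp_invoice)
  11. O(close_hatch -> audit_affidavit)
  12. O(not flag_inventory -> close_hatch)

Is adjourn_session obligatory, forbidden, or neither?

Premise 9 is O(not redact_waiver -> adjourn_session), but O(not redact_waiver) is not derivable from the premises, so it does not yield O(adjourn_session).
No premise or chain of K-axiom applications forces O(adjourn_session), and none forces O(not adjourn_session). So adjourn_session is neither obligatory nor forbidden under these norms.

Neither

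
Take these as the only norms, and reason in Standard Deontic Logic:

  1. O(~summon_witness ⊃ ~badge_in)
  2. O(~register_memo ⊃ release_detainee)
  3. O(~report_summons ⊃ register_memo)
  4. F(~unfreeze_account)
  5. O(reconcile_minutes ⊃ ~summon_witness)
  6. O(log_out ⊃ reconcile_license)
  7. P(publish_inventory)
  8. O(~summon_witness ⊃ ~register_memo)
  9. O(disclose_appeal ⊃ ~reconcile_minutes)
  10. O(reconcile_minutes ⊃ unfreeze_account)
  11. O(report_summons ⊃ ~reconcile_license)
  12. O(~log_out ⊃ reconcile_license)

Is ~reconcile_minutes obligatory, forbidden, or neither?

Obligatory

By case analysis on ~log_out: premise 12 gives O(~log_out ⊃ reconcile_license) and premise 6 gives O(log_out ⊃ reconcile_license), so O(reconcile_license) either way.
Premise 11, O(report_summons ⊃ ~reconcile_license), contraposes to O(reconcile_license ⊃ ~report_summons); with O(reconcile_license) we get O(~report_summons).
Applying K to premise 3 (O(~report_summons ⊃ register_memo)) and O(~report_summons) yields O(register_memo).
The contrapositive of premise 8 (O(~summon_witness ⊃ ~register_memo)) is O(register_memo ⊃ summon_witness), and O(register_memo) is already established, so O(summon_witness).
Premise 5, O(reconcile_minutes ⊃ ~summon_witness), contraposes to O(summon_witness ⊃ ~reconcile_minutes); with O(summon_witness) we get O(~reconcile_minutes).
Premises 1, 2, 4, 7, 9, 10 do not contribute to this derivation.
Hence ~reconcile_minutes is obligatory.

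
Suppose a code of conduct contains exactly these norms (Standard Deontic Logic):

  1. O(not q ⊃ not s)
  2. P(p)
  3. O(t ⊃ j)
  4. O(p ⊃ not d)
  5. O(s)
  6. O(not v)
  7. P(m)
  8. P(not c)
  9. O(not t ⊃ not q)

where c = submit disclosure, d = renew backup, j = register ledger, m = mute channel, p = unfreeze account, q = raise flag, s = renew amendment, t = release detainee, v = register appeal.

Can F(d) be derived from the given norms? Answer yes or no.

No

Premise 4 is O(p ⊃ not d), but O(p) is not derivable from the premises (the permission P(p) asserts only not O(not p), not O(p)), so it does not yield O(not d).
No other premise forces O(not d). An ideal world satisfying every premise can still have d true, so F(d) is not derivable.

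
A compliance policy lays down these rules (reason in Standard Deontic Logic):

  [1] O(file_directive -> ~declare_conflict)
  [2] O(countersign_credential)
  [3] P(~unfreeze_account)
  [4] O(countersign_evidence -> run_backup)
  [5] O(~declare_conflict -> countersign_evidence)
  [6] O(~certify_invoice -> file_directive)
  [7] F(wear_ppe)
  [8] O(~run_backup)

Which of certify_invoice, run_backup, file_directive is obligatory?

Premise 8 gives O(~run_backup).
Premise 4, O(countersign_evidence -> run_backup), contraposes to O(~run_backup -> ~countersign_evidence); with O(~run_backup) we get O(~countersign_evidence).
The contrapositive of premise 5 (O(~declare_conflict -> countersign_evidence)) is O(~countersign_evidence -> declare_conflict), and O(~countersign_evidence) is already established, so O(declare_conflict).
Premise 1 is O(file_directive -> ~declare_conflict); contrapositively O(declare_conflict -> ~file_directive). Since O(declare_conflict) holds, K gives O(~file_directive).
Premise 6, O(~certify_invoice -> file_directive), contraposes to O(~file_directive -> certify_invoice); with O(~file_directive) we get O(certify_invoice).
So O(certify_invoice) holds — certify_invoice is obligatory. None of the other listed options is made obligatory by any chain of premises.

certify_invoice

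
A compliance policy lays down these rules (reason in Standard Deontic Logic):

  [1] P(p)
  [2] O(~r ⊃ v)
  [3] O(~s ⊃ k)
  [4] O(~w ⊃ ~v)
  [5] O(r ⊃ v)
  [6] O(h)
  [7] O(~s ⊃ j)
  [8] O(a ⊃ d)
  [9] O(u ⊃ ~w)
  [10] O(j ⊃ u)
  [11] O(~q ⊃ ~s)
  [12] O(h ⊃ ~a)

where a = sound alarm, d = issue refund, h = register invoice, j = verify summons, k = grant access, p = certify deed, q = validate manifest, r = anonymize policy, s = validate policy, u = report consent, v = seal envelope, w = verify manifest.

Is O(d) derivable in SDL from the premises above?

Premise 8 is O(a ⊃ d), but O(a) is not derivable from the premises, so it does not yield O(d).
No other premise forces O(d). An ideal world satisfying every premise can still have d false, so O(d) is not derivable.

No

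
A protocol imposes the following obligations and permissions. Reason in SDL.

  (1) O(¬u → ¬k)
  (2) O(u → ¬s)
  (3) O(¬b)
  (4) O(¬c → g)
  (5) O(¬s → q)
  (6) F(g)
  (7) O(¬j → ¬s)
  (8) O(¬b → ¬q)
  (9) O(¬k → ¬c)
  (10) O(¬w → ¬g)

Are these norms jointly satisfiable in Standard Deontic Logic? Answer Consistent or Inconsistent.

Premise 6, F(g), is equivalent to O(¬g).
The contrapositive of premise 4 (O(¬c → g)) is O(¬g → c), and O(¬g) is already established, so O(c).
Premise 9, O(¬k → ¬c), contraposes to O(c → k); with O(c) we get O(k).
Premise 1 is O(¬u → ¬k); contrapositively O(k → u). Since O(k) holds, K gives O(u).
From O(u) and premise 2, O(u → ¬s), we obtain O(¬s).
With premise 5, O(¬s → q), the K-axiom yields O(q).
The contrapositive of premise 8 (O(¬b → ¬q)) is O(q → b), and O(q) is already established, so O(b).
But premise 3 directly asserts O(¬b).
We now have both O(b) and O(¬b) — b is simultaneously obligatory and forbidden, violating the D-axiom.

Inconsistent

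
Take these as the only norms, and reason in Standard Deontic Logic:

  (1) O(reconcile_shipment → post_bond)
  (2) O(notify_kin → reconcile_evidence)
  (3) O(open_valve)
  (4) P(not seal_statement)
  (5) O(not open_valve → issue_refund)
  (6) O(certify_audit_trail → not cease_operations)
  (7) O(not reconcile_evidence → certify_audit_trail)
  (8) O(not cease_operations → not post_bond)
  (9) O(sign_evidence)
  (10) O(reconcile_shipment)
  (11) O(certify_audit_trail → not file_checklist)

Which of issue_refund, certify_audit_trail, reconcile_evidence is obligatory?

Premise 10 states O(reconcile_shipment) outright.
Premise 1 is O(reconcile_shipment → post_bond); since O(reconcile_shipment), deontic closure gives O(post_bond).
Premise 8 is O(not cease_operations → not post_bond); contrapositively O(post_bond → cease_operations). Since O(post_bond) holds, K gives O(cease_operations).
The contrapositive of premise 6 (O(certify_audit_trail → not cease_operations)) is O(cease_operations → not certify_audit_trail), and O(cease_operations) is already established, so O(not certify_audit_trail).
The contrapositive of premise 7 (O(not reconcile_evidence → certify_audit_trail)) is O(not certify_audit_trail → reconcile_evidence), and O(not certify_audit_trail) is already established, so O(reconcile_evidence).
So O(reconcile_evidence) holds — reconcile_evidence is obligatory. None of the other listed options is made obligatory by any chain of premises.

reconcile_evidence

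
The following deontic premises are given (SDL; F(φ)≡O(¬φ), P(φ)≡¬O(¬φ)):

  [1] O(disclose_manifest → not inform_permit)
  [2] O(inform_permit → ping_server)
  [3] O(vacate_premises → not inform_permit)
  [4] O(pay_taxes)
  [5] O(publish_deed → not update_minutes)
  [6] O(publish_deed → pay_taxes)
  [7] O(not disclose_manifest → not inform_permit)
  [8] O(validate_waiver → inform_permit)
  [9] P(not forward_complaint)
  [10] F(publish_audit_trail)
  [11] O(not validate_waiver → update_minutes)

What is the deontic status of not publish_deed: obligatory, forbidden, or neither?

Obligatory

Premises 1 and 7 are O(disclose_manifest → not inform_permit) and O(not disclose_manifest → not inform_permit); every ideal world satisfies disclose_manifest or not disclose_manifest, so in either case not inform_permit holds — hence O(not inform_permit).
Premise 8 is O(validate_waiver → inform_permit); contrapositively O(not inform_permit → not validate_waiver). Since O(not inform_permit) holds, K gives O(not validate_waiver).
Premise 11 is O(not validate_waiver → update_minutes); since O(not validate_waiver), deontic closure gives O(update_minutes).
The contrapositive of premise 5 (O(publish_deed → not update_minutes)) is O(update_minutes → not publish_deed), and O(update_minutes) is already established, so O(not publish_deed).
Premises 2, 3, 4, 6, 9, 10 do not contribute to this derivation.
Hence not publish_deed is obligatory.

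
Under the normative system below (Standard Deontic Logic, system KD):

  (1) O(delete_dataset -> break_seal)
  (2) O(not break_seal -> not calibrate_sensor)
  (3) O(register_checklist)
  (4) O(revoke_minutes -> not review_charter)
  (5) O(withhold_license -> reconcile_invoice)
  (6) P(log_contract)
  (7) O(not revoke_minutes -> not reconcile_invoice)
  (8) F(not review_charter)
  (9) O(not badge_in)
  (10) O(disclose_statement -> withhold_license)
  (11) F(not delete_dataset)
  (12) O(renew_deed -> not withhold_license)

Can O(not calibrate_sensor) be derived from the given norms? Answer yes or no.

No

Premise 2 is O(not break_seal -> not calibrate_sensor), but O(not break_seal) is not derivable from the premises, so it does not yield O(not calibrate_sensor).
No other premise forces O(not calibrate_sensor). An ideal world satisfying every premise can still have not calibrate_sensor false, so O(not calibrate_sensor) is not derivable.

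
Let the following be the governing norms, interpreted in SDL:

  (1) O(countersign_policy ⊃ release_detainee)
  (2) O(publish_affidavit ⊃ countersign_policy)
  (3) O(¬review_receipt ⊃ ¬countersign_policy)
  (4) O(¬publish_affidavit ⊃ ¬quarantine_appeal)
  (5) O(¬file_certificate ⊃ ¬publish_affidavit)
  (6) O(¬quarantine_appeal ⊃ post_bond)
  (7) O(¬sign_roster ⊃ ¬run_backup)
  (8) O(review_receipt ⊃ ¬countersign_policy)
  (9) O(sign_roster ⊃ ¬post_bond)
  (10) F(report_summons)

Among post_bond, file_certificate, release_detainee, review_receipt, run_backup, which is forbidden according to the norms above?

Premises 3 and 8 are O(¬review_receipt ⊃ ¬countersign_policy) and O(review_receipt ⊃ ¬countersign_policy); every ideal world satisfies ¬review_receipt or review_receipt, so in either case ¬countersign_policy holds — hence O(¬countersign_policy).
Premise 2, O(publish_affidavit ⊃ countersign_policy), contraposes to O(¬countersign_policy ⊃ ¬publish_affidavit); with O(¬countersign_policy) we get O(¬publish_affidavit).
From O(¬publish_affidavit) and premise 4, O(¬publish_affidavit ⊃ ¬quarantine_appeal), we obtain O(¬quarantine_appeal).
From O(¬quarantine_appeal) and premise 6, O(¬quarantine_appeal ⊃ post_bond), we obtain O(post_bond).
Premise 9 is O(sign_roster ⊃ ¬post_bond); contrapositively O(post_bond ⊃ ¬sign_roster). Since O(post_bond) holds, K gives O(¬sign_roster).
Applying K to premise 7 (O(¬sign_roster ⊃ ¬run_backup)) and O(¬sign_roster) yields O(¬run_backup).
So O(¬run_backup) holds, i.e. run_backup is forbidden. None of the other listed options is forbidden under the premises.

run_backup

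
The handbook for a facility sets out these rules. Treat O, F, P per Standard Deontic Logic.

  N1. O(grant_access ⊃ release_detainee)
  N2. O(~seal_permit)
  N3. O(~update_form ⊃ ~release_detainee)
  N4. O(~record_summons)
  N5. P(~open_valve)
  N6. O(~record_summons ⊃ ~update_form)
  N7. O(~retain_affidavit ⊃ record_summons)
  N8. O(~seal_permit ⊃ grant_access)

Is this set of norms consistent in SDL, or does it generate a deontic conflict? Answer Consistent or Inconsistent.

From premise 2 we have O(~seal_permit).
Premise 8 is O(~seal_permit ⊃ grant_access); since O(~seal_permit), deontic closure gives O(grant_access).
Premise 1 is O(grant_access ⊃ release_detainee); since O(grant_access), deontic closure gives O(release_detainee).
Premise 3 is O(~update_form ⊃ ~release_detainee); contrapositively O(release_detainee ⊃ update_form). Since O(release_detainee) holds, K gives O(update_form).
The contrapositive of premise 6 (O(~record_summons ⊃ ~update_form)) is O(update_form ⊃ record_summons), and O(update_form) is already established, so O(record_summons).
Yet premise 4 states O(~record_summons).
We now have both O(record_summons) and O(~record_summons) — record_summons is simultaneously obligatory and forbidden, violating the D-axiom.

Inconsistent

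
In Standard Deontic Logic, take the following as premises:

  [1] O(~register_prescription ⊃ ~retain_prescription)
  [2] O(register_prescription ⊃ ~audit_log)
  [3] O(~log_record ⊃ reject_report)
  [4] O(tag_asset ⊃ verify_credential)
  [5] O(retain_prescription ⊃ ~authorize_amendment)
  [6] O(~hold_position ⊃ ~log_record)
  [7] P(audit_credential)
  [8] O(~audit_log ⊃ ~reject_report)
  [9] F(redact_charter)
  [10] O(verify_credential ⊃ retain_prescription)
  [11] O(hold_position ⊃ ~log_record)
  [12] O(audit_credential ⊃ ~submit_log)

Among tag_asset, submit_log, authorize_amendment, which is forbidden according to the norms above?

tag_asset

Premises 6 and 11 are O(~hold_position ⊃ ~log_record) and O(hold_position ⊃ ~log_record); every ideal world satisfies ~hold_position or hold_position, so in either case ~log_record holds — hence O(~log_record).
Applying K to premise 3 (O(~log_record ⊃ reject_report)) and O(~log_record) yields O(reject_report).
Premise 8, O(~audit_log ⊃ ~reject_report), contraposes to O(reject_report ⊃ audit_log); with O(reject_report) we get O(audit_log).
Premise 2, O(register_prescription ⊃ ~audit_log), contraposes to O(audit_log ⊃ ~register_prescription); with O(audit_log) we get O(~register_prescription).
Premise 1 is O(~register_prescription ⊃ ~retain_prescription); since O(~register_prescription), deontic closure gives O(~retain_prescription).
Premise 10, O(verify_credential ⊃ retain_prescription), contraposes to O(~retain_prescription ⊃ ~verify_credential); with O(~retain_prescription) we get O(~verify_credential).
Premise 4, O(tag_asset ⊃ verify_credential), contraposes to O(~verify_credential ⊃ ~tag_asset); with O(~verify_credential) we get O(~tag_asset).
So O(~tag_asset) holds, i.e. tag_asset is forbidden. None of the other listed options is forbidden under the premises.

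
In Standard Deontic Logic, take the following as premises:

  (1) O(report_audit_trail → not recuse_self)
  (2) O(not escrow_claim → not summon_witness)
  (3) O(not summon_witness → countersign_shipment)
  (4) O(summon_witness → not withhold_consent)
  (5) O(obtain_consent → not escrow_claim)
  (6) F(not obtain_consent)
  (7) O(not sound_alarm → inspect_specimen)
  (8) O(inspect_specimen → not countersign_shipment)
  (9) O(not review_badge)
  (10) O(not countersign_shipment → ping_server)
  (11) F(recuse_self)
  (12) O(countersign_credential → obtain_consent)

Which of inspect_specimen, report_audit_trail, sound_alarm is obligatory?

Premise 6, F(not obtain_consent), is equivalent to O(obtain_consent).
From O(obtain_consent) and premise 5, O(obtain_consent → not escrow_claim), we obtain O(not escrow_claim).
From O(not escrow_claim) and premise 2, O(not escrow_claim → not summon_witness), we obtain O(not summon_witness).
Applying K to premise 3 (O(not summon_witness → countersign_shipment)) and O(not summon_witness) yields O(countersign_shipment).
Premise 8, O(inspect_specimen → not countersign_shipment), contraposes to O(countersign_shipment → not inspect_specimen); with O(countersign_shipment) we get O(not inspect_specimen).
The contrapositive of premise 7 (O(not sound_alarm → inspect_specimen)) is O(not inspect_specimen → sound_alarm), and O(not inspect_specimen) is already established, so O(sound_alarm).
So O(sound_alarm) holds — sound_alarm is obligatory. None of the other listed options is made obligatory by any chain of premises.

sound_alarm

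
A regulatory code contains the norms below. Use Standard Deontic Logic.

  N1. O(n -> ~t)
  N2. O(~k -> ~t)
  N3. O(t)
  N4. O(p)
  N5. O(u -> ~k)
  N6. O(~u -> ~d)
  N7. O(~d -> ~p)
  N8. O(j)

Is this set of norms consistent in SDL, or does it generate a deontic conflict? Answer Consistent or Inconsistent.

From premise 4 we have O(p).
The contrapositive of premise 7 (O(~d -> ~p)) is O(p -> d), and O(p) is already established, so O(d).
The contrapositive of premise 6 (O(~u -> ~d)) is O(d -> u), and O(d) is already established, so O(u).
With premise 5, O(u -> ~k), the K-axiom yields O(~k).
Premise 2 is O(~k -> ~t); since O(~k), deontic closure gives O(~t).
However, premise 3 gives O(t).
We now have both O(~t) and O(t) — t is simultaneously obligatory and forbidden, violating the D-axiom.

Inconsistent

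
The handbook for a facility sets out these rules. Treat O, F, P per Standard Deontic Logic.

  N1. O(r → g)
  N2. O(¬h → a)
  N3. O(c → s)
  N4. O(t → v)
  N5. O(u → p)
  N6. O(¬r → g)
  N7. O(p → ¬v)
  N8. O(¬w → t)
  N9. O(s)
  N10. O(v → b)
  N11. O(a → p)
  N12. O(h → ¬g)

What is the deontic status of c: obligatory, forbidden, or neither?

Premise 3 is O(c → s); even if O(s) held, inferring O(c) would be affirming the consequent — invalid.
No premise or chain of K-axiom applications forces O(c), and none forces O(¬c). So c is neither obligatory nor forbidden under these norms.

Neither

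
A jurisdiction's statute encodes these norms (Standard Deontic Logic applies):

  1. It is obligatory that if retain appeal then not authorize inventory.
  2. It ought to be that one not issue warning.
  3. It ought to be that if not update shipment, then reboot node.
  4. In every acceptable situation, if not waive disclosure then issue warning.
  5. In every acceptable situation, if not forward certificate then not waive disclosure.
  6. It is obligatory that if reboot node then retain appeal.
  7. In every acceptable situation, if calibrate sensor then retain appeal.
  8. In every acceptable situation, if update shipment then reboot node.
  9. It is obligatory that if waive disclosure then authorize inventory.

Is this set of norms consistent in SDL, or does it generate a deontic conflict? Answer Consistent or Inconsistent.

Inconsistent

Premises 8 and 3 cover both cases: O(update_shipment → reboot_node) and O(¬update_shipment → reboot_node). Since update_shipment ∨ ¬update_shipment is a tautology, O(reboot_node) follows.
Premise 6 is O(reboot_node → retain_appeal); since O(reboot_node), deontic closure gives O(retain_appeal).
Applying K to premise 1 (O(retain_appeal → ¬authorize_inventory)) and O(retain_appeal) yields O(¬authorize_inventory).
Premise 9 is O(waive_disclosure → authorize_inventory); contrapositively O(¬authorize_inventory → ¬waive_disclosure). Since O(¬authorize_inventory) holds, K gives O(¬waive_disclosure).
Premise 4 is O(¬waive_disclosure → issue_warning); since O(¬waive_disclosure), deontic closure gives O(issue_warning).
Yet premise 2 states O(¬issue_warning).
We now have both O(issue_warning) and O(¬issue_warning) — issue_warning is simultaneously obligatory and forbidden, violating the D-axiom.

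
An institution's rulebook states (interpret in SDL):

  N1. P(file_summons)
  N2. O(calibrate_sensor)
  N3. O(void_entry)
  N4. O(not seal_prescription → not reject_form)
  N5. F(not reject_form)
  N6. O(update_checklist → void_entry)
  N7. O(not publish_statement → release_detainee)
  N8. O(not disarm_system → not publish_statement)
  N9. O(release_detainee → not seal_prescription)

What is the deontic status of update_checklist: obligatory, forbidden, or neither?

Neither

Premise 6 is O(update_checklist → void_entry); even if O(void_entry) held, inferring O(update_checklist) would be affirming the consequent — invalid.
No premise or chain of K-axiom applications forces O(update_checklist), and none forces O(not update_checklist). So update_checklist is neither obligatory nor forbidden under these norms.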